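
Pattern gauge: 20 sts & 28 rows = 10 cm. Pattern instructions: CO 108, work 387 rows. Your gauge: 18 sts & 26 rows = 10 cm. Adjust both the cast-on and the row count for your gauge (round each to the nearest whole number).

Cast on 97 stitches; work 359 rows.

Stitches: 108 × 18/20 = 97.20 → 97.
Rows: 387 × 26/28 = 359.36 → 359.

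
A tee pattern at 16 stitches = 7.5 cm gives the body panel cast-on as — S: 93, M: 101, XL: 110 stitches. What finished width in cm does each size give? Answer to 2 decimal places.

16/7.5 = 2.133 sts per cm.
S: 93 / 2.133 = 43.594 → 43.59 cm.
M: 101 / 2.133 = 47.344 → 47.34 cm.
XL: 110 / 2.133 = 51.562 → 51.56 cm.

S 43.59 cm; M 47.34 cm; XL 51.56 cm.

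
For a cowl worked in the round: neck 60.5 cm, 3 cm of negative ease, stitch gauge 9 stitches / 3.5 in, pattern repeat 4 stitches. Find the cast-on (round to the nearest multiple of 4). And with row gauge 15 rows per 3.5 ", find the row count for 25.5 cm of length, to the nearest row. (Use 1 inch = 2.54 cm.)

Finished = 60.5 − 3 = 57.5 cm.
57.5 cm × 1/2.54 = 22.64 inches.
9/3.5 = 2.571 sts per in; 22.64 × 2.571 = 58.21 sts.
Nearest multiple of 4 → 60.
25.5 cm = 10.04 inches; × 4.286 = 43.03 → 43 rows.

Cast on 60 stitches; work 43 rows.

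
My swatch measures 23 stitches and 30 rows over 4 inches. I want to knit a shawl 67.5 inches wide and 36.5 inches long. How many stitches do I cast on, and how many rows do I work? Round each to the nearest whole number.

Cast on 388 stitches and work 274 rows.

Stitch gauge = 23/4 = 5.75 sts/in; 67.5 × 5.75 = 388.12 → 388 sts.
Row gauge = 30/4 = 7.5 rows/in; 36.5 × 7.5 = 273.75 → 274 rows.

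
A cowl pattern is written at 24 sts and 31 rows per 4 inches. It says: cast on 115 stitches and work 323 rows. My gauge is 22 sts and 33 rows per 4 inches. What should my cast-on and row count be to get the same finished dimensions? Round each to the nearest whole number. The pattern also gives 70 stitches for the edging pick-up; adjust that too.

Cast on 105 stitches; work 344 rows; edging pick-up 64 stitches.

Stitches: 115 × 22/24 = 105.42 → 105.
Rows: 323 × 33/31 = 343.84 → 344.
edging pick-up: 70 × 22/24 = 64.17 → 64.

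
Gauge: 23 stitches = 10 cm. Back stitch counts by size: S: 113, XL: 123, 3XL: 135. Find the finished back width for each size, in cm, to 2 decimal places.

23/10 = 2.3 sts per cm.
S: 113 / 2.3 = 49.130 → 49.13 cm.
XL: 123 / 2.3 = 53.478 → 53.48 cm.
3XL: 135 / 2.3 = 58.696 → 58.70 cm.

S 49.13 cm; XL 53.48 cm; 3XL 58.70 cm.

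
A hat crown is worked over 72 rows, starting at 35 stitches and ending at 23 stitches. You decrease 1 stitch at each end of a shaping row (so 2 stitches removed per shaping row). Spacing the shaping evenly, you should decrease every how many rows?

Decrease every 12th row.

Stitches to remove: |23 − 35| = 12.
Shaping rows needed: 12 / 2 = 6.
72 rows / 6 = every 12 rows.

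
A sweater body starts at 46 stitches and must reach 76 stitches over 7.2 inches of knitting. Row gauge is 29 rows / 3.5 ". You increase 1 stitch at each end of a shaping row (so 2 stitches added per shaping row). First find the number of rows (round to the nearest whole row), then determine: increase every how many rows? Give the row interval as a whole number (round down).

Increase every 4th row.

Rows = 7.2 × 8.286 = 59.7 → 60 rows.
Stitches to add: 30 → 15 shaping rows (at 2 st each).
60 / 15 = 4.00 → every 4 rows.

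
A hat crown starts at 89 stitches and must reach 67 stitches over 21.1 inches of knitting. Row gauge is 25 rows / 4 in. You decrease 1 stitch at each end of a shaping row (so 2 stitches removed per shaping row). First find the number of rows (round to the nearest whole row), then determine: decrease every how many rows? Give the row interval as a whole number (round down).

Decrease every 12th row.

Rows = 21.1 × 6.25 = 131.9 → 132 rows.
Stitches to remove: 22 → 11 shaping rows (at 2 st each).
132 / 11 = 12.00 → every 12 rows.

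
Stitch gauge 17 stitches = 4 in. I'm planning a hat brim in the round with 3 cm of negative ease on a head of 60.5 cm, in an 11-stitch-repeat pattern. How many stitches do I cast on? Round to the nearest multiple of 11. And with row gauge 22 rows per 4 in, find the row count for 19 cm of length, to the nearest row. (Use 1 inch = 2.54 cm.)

Cast on 99 stitches; work 41 rows.

Finished = 60.5 − 3 = 57.5 cm.
57.5 cm × 1/2.54 = 22.64 inches.
17/4 = 4.25 sts per in; 22.64 × 4.25 = 96.21 sts.
Nearest multiple of 11 → 99.
19 cm = 7.48 inches; × 5.5 = 41.14 → 41 rows.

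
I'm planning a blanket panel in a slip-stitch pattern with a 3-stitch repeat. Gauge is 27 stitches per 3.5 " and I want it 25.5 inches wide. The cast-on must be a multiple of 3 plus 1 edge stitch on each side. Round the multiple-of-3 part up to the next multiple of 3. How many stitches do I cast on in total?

197 stitches.

27 / 3.5 = 7.714 sts per inch.
25.5 × 7.714 = 196.71 sts.
Less 2 edge sts → 194.71 for the repeat.
Next multiple of 3: 195.
Add back 2 edge sts → 197.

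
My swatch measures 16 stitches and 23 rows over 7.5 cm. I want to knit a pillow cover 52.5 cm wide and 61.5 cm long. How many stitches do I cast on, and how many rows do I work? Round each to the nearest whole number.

Stitch gauge = 16/7.5 = 2.133 sts/cm; 52.5 × 2.133 = 112.00 → 112 sts.
Row gauge = 23/7.5 = 3.067 rows/cm; 61.5 × 3.067 = 188.60 → 189 rows.

Cast on 112 stitches and work 189 rows.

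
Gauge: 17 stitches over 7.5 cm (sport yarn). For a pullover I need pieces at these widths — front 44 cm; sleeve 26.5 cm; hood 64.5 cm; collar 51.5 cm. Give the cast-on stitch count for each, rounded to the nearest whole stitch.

front 100; sleeve 60; hood 146; collar 117.

Rate = 17/7.5 = 2.267 sts per cm.
front: 44 × 2.267 = 99.73 → 100.
sleeve: 26.5 × 2.267 = 60.07 → 60.
hood: 64.5 × 2.267 = 146.20 → 146.
collar: 51.5 × 2.267 = 116.73 → 117.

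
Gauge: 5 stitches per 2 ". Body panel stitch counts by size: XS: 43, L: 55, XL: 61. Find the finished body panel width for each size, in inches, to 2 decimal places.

XS 17.20 inches; L 22.00 inches; XL 24.40 inches.

5/2 = 2.5 sts per in.
XS: 43 / 2.5 = 17.200 → 17.20 in.
L: 55 / 2.5 = 22.000 → 22.00 in.
XL: 61 / 2.5 = 24.400 → 24.40 in.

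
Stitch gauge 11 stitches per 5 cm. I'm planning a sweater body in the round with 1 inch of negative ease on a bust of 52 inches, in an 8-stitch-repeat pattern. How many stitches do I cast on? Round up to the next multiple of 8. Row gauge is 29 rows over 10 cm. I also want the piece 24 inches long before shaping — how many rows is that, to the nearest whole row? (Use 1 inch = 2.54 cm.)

Cast on 288 stitches; work 177 rows.

Finished = 52 − 1 = 51 inches.
51 inches × 2.54 = 129.54 cm.
11/5 = 2.2 sts per cm; 129.54 × 2.2 = 284.99 sts.
Next multiple of 8 → 288.
24 inches = 60.96 cm; × 2.9 = 176.78 → 177 rows.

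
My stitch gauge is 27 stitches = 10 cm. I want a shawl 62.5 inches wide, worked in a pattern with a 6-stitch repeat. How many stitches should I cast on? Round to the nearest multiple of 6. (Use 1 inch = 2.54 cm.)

CO 426 sts.

62.5 in = 62.5 × 2.54 = 158.75 cm.
27 / 10 = 2.7 sts/cm.
158.75 × 2.7 = 428.62 sts.
→ 426.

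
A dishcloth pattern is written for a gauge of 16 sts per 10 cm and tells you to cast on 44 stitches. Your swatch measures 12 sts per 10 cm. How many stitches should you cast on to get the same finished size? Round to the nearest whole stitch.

33 stitches.

Scale factor = 12 / 16 = 0.750.
44 × 12 / 16 = 33.00 sts.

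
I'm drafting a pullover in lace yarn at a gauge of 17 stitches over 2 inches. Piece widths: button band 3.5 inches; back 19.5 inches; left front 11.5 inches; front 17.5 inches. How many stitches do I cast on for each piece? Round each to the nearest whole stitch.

button band 30; back 166; left front 98; front 149.

Rate = 17/2 = 8.5 sts per in.
button band: 3.5 × 8.5 = 29.75 → 30.
back: 19.5 × 8.5 = 165.75 → 166.
left front: 11.5 × 8.5 = 97.75 → 98.
front: 17.5 × 8.5 = 148.75 → 149.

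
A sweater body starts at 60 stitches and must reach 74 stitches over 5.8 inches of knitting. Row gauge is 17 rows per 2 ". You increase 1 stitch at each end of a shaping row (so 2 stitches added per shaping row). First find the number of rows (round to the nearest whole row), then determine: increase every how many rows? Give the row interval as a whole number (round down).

Increase every 7th row.

Rows = 5.8 × 8.5 = 49.3 → 49 rows.
Stitches to add: 14 → 7 shaping rows (at 2 st each).
49 / 7 = 7.00 → every 7 rows.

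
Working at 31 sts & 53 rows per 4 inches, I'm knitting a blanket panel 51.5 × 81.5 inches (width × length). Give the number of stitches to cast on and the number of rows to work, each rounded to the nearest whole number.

Stitch gauge = 31/4 = 7.75 sts/in; 51.5 × 7.75 = 399.12 → 399 sts.
Row gauge = 53/4 = 13.25 rows/in; 81.5 × 13.25 = 1079.88 → 1080 rows.

Cast on 399 stitches and work 1080 rows.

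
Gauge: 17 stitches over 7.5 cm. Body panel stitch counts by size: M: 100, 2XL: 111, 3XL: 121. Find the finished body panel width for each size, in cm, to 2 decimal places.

17/7.5 = 2.267 sts per cm.
M: 100 / 2.267 = 44.118 → 44.12 cm.
2XL: 111 / 2.267 = 48.971 → 48.97 cm.
3XL: 121 / 2.267 = 53.382 → 53.38 cm.

M 44.12 cm; 2XL 48.97 cm; 3XL 53.38 cm.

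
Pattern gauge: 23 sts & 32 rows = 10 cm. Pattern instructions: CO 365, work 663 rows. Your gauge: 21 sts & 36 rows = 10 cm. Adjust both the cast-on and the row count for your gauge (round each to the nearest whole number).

Stitches: 365 × 21/23 = 333.26 → 333.
Rows: 663 × 36/32 = 745.88 → 746.

Cast on 333 stitches; work 746 rows.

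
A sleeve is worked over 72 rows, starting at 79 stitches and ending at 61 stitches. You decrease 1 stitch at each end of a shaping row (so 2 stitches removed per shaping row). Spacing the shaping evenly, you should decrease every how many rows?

Stitches to remove: |61 − 79| = 18.
Shaping rows needed: 18 / 2 = 9.
72 rows / 9 = every 8 rows.

Decrease every 8th row.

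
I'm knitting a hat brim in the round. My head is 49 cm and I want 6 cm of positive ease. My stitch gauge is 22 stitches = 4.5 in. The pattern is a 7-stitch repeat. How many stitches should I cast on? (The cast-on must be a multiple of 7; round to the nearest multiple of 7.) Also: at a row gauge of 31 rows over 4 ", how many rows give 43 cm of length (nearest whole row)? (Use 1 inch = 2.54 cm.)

Cast on 105 stitches; work 131 rows.

Finished = 49 + 6 = 55 cm.
55 cm × 1/2.54 = 21.65 inches.
22/4.5 = 4.889 sts per in; 21.65 × 4.889 = 105.86 sts.
Nearest multiple of 7 → 105.
43 cm = 16.93 inches; × 7.75 = 131.20 → 131 rows.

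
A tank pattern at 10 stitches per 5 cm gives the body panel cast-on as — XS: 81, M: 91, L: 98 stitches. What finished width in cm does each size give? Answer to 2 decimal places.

10/5 = 2 sts per cm.
XS: 81 / 2 = 40.500 → 40.50 cm.
M: 91 / 2 = 45.500 → 45.50 cm.
L: 98 / 2 = 49.000 → 49.00 cm.

XS 40.50 cm; M 45.50 cm; L 49.00 cm.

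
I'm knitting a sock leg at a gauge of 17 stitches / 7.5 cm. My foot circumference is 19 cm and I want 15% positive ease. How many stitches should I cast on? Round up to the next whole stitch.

CO 50 sts.

Finished = 19 × 1.15 = 21.85 cm.
17 / 7.5 = 2.267 sts per cm.
21.85 × 2.267 = 49.53 sts.
→ 50 sts.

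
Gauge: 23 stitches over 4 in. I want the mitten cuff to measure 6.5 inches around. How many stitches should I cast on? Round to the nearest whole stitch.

23 stitches / 4 in = 5.75 stitches per inch.
6.5 × 5.75 = 37.38 stitches.
Round to nearest → 37.

37 stitches.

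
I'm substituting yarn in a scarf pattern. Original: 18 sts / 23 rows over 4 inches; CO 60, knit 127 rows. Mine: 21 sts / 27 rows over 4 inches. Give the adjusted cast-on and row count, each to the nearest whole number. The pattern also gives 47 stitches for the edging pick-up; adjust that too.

Cast on 70 stitches; work 149 rows; edging pick-up 55 stitches.

Stitches: 60 × 21/18 = 70.00 → 70.
Rows: 127 × 27/23 = 149.09 → 149.
edging pick-up: 47 × 21/18 = 54.83 → 55.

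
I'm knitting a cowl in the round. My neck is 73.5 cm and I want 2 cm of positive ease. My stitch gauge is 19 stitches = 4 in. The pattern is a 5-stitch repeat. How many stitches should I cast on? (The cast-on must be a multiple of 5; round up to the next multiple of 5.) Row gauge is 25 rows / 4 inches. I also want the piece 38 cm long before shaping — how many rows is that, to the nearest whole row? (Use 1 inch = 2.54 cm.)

Finished = 73.5 + 2 = 75.5 cm.
75.5 cm × 1/2.54 = 29.72 inches.
19/4 = 4.75 sts per in; 29.72 × 4.75 = 141.19 sts.
Next multiple of 5 → 145.
38 cm = 14.96 inches; × 6.25 = 93.50 → 94 rows.

Cast on 145 stitches; work 94 rows.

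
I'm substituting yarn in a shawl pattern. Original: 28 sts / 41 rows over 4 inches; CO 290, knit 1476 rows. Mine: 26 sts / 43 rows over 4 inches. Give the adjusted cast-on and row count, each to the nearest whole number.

Cast on 269 stitches; work 1548 rows.

Stitches: 290 × 26/28 = 269.29 → 269.
Rows: 1476 × 43/41 = 1548.00 → 1548.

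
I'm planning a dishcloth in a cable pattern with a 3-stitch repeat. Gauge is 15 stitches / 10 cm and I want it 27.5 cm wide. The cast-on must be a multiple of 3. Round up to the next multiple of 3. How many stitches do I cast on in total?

15 / 10 = 1.5 sts per cm.
27.5 × 1.5 = 41.25 sts.
Next multiple of 3: 42.

42 stitches.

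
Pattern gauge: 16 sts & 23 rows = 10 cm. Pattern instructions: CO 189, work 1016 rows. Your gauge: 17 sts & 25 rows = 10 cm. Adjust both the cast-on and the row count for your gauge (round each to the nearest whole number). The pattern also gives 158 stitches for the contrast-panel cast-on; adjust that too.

Stitches: 189 × 17/16 = 200.81 → 201.
Rows: 1016 × 25/23 = 1104.35 → 1104.
contrast-panel cast-on: 158 × 17/16 = 167.88 → 168.

Cast on 201 stitches; work 1104 rows; contrast-panel cast-on 168 stitches.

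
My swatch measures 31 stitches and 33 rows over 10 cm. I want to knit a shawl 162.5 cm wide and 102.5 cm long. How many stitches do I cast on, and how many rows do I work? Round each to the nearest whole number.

Cast on 504 stitches and work 338 rows.

Stitch gauge = 31/10 = 3.1 sts/cm; 162.5 × 3.1 = 503.75 → 504 sts.
Row gauge = 33/10 = 3.3 rows/cm; 102.5 × 3.3 = 338.25 → 338 rows.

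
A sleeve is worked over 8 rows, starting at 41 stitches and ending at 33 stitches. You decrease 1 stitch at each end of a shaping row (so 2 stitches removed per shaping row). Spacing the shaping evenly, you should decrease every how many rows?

Stitches to remove: |33 − 41| = 8.
Shaping rows needed: 8 / 2 = 4.
8 rows / 4 = every 2 rows.

Decrease every 2nd row.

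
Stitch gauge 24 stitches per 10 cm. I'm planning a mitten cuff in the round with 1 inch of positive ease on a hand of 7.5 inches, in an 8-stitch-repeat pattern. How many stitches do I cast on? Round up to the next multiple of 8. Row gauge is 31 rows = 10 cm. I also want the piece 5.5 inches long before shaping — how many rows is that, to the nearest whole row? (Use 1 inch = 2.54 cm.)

Cast on 56 stitches; work 43 rows.

Finished = 7.5 + 1 = 8.5 inches.
8.5 inches × 2.54 = 21.59 cm.
24/10 = 2.4 sts per cm; 21.59 × 2.4 = 51.82 sts.
Next multiple of 8 → 56.
5.5 inches = 13.97 cm; × 3.1 = 43.31 → 43 rows.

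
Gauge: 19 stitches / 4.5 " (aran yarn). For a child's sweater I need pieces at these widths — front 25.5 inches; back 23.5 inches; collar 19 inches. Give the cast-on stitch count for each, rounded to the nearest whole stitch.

Rate = 19/4.5 = 4.222 sts per in.
front: 25.5 × 4.222 = 107.67 → 108.
back: 23.5 × 4.222 = 99.22 → 99.
collar: 19 × 4.222 = 80.22 → 80.

front 108; back 99; collar 80.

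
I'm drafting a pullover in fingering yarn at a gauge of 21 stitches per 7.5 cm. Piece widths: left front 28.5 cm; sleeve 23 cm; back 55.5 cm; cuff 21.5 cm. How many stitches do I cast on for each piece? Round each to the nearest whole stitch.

Rate = 21/7.5 = 2.8 sts per cm.
left front: 28.5 × 2.8 = 79.80 → 80.
sleeve: 23 × 2.8 = 64.40 → 64.
back: 55.5 × 2.8 = 155.40 → 155.
cuff: 21.5 × 2.8 = 60.20 → 60.

left front 80; sleeve 64; back 155; cuff 60.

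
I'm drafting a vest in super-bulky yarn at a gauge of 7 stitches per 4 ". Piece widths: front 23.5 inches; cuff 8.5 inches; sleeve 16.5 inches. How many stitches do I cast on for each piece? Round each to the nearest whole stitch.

front 41; cuff 15; sleeve 29.

Rate = 7/4 = 1.75 sts per in.
front: 23.5 × 1.75 = 41.12 → 41.
cuff: 8.5 × 1.75 = 14.88 → 15.
sleeve: 16.5 × 1.75 = 28.88 → 29.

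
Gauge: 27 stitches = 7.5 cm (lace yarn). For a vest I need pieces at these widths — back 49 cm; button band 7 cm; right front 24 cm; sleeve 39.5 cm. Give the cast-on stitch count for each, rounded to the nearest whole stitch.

back 176; button band 25; right front 86; sleeve 142.

Rate = 27/7.5 = 3.6 sts per cm.
back: 49 × 3.6 = 176.40 → 176.
button band: 7 × 3.6 = 25.20 → 25.
right front: 24 × 3.6 = 86.40 → 86.
sleeve: 39.5 × 3.6 = 142.20 → 142.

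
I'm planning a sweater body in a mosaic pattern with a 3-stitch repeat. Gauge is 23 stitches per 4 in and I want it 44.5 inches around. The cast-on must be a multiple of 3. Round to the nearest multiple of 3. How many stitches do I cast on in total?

CO 255 sts.

23 / 4 = 5.75 sts per inch.
44.5 × 5.75 = 255.88 sts.
Nearest multiple of 3: 255.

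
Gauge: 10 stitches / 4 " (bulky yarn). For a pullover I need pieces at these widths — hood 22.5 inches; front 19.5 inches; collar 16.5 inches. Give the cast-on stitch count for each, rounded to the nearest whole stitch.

Rate = 10/4 = 2.5 sts per in.
hood: 22.5 × 2.5 = 56.25 → 56.
front: 19.5 × 2.5 = 48.75 → 49.
collar: 16.5 × 2.5 = 41.25 → 41.

hood 56; front 49; collar 41.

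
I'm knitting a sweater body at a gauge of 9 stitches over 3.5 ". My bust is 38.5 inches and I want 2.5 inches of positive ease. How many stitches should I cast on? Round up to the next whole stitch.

106 stitches.

Finished = 38.5 + 2.5 = 41 in.
9 / 3.5 = 2.571 sts per inch.
41.00 × 2.571 = 105.43 sts.
→ 106 sts.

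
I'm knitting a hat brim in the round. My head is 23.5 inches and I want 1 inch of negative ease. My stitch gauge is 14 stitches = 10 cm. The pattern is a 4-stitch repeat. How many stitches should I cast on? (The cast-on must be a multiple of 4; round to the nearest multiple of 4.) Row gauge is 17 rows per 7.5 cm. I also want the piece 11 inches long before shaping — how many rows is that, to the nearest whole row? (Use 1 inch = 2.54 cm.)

Cast on 80 stitches; work 63 rows.

Finished = 23.5 − 1 = 22.5 inches.
22.5 inches × 2.54 = 57.15 cm.
14/10 = 1.4 sts per cm; 57.15 × 1.4 = 80.01 sts.
Nearest multiple of 4 → 80.
11 inches = 27.94 cm; × 2.267 = 63.33 → 63 rows.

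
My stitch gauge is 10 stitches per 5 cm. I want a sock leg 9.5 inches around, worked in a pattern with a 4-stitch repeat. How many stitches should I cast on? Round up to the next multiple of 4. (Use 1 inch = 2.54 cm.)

9.5 in = 9.5 × 2.54 = 24.13 cm.
10 / 5 = 2 sts/cm.
24.13 × 2 = 48.26 sts.
→ 52.

Cast on 52 stitches.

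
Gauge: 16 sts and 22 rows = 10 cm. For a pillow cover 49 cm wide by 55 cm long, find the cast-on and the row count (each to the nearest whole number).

Cast on 78 stitches and work 121 rows.

Stitch gauge = 16/10 = 1.6 sts/cm; 49 × 1.6 = 78.40 → 78 sts.
Row gauge = 22/10 = 2.2 rows/cm; 55 × 2.2 = 121.00 → 121 rows.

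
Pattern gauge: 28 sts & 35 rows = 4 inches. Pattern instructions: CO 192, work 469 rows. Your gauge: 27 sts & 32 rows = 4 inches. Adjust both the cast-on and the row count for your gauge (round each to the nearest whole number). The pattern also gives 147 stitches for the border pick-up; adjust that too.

Cast on 185 stitches; work 429 rows; border pick-up 142 stitches.

Stitches: 192 × 27/28 = 185.14 → 185.
Rows: 469 × 32/35 = 428.80 → 429.
border pick-up: 147 × 27/28 = 141.75 → 142.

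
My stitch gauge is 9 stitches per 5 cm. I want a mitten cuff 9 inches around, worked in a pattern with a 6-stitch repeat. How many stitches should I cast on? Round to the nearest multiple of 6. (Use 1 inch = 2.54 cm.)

9 in = 9 × 2.54 = 22.86 cm.
9 / 5 = 1.8 sts/cm.
22.86 × 1.8 = 41.15 sts.
→ 42.

CO 42 sts.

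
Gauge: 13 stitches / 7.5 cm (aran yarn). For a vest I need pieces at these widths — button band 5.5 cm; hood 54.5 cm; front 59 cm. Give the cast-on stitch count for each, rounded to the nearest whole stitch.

button band 10; hood 94; front 102.

Rate = 13/7.5 = 1.733 sts per cm.
button band: 5.5 × 1.733 = 9.53 → 10.
hood: 54.5 × 1.733 = 94.47 → 94.
front: 59 × 1.733 = 102.27 → 102.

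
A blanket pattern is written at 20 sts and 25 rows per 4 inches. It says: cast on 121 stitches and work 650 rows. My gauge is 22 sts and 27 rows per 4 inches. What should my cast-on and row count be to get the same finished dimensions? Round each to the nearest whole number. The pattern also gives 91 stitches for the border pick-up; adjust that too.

Cast on 133 stitches; work 702 rows; border pick-up 100 stitches.

Stitches: 121 × 22/20 = 133.10 → 133.
Rows: 650 × 27/25 = 702.00 → 702.
border pick-up: 91 × 22/20 = 100.10 → 100.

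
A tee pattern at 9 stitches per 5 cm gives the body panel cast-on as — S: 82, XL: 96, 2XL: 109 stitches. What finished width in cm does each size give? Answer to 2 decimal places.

9/5 = 1.8 sts per cm.
S: 82 / 1.8 = 45.556 → 45.56 cm.
XL: 96 / 1.8 = 53.333 → 53.33 cm.
2XL: 109 / 1.8 = 60.556 → 60.56 cm.

S 45.56 cm; XL 53.33 cm; 2XL 60.56 cm.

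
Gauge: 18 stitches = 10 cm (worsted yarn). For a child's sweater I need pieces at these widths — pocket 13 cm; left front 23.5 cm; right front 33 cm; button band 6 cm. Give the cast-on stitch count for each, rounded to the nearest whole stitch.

Rate = 18/10 = 1.8 sts per cm.
pocket: 13 × 1.8 = 23.40 → 23.
left front: 23.5 × 1.8 = 42.30 → 42.
right front: 33 × 1.8 = 59.40 → 59.
button band: 6 × 1.8 = 10.80 → 11.

pocket 23; left front 42; right front 59; button band 11.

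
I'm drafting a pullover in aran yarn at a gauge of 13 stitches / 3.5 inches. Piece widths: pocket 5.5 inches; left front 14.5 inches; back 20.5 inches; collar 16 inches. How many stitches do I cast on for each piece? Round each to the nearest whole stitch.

pocket 20; left front 54; back 76; collar 59.

Rate = 13/3.5 = 3.714 sts per in.
pocket: 5.5 × 3.714 = 20.43 → 20.
left front: 14.5 × 3.714 = 53.86 → 54.
back: 20.5 × 3.714 = 76.14 → 76.
collar: 16 × 3.714 = 59.43 → 59.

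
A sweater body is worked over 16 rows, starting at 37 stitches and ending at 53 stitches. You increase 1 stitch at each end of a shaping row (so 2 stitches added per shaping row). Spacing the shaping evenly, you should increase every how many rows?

Increase every 2nd row.

Stitches to add: |53 − 37| = 16.
Shaping rows needed: 16 / 2 = 8.
16 rows / 8 = every 2 rows.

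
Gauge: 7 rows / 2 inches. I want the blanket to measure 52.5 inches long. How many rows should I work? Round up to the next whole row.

7 rows / 2 in = 3.5 rows per inch.
52.5 × 3.5 = 183.75 rows.
Round up → 184.

184 rows.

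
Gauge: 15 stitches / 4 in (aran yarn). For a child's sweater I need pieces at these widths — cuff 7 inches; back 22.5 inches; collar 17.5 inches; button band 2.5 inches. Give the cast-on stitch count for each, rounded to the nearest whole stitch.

Rate = 15/4 = 3.75 sts per in.
cuff: 7 × 3.75 = 26.25 → 26.
back: 22.5 × 3.75 = 84.38 → 84.
collar: 17.5 × 3.75 = 65.62 → 66.
button band: 2.5 × 3.75 = 9.38 → 9.

cuff 26; back 84; collar 66; button band 9.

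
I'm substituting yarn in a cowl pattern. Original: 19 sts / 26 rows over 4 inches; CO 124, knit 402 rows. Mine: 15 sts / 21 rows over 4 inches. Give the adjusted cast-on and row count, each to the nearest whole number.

Cast on 98 stitches; work 325 rows.

Stitches: 124 × 15/19 = 97.89 → 98.
Rows: 402 × 21/26 = 324.69 → 325.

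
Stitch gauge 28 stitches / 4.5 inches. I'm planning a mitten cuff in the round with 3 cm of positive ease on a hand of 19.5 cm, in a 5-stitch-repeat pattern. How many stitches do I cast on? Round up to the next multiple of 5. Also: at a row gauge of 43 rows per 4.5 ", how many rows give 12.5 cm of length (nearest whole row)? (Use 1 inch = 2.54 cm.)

Cast on 60 stitches; work 47 rows.

Finished = 19.5 + 3 = 22.5 cm.
22.5 cm × 1/2.54 = 8.86 inches.
28/4.5 = 6.222 sts per in; 8.86 × 6.222 = 55.12 sts.
Next multiple of 5 → 60.
12.5 cm = 4.92 inches; × 9.556 = 47.03 → 47 rows.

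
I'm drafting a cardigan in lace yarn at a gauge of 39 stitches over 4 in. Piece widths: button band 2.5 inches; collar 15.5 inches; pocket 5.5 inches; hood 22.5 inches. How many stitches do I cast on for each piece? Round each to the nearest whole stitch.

button band 24; collar 151; pocket 54; hood 219.

Rate = 39/4 = 9.75 sts per in.
button band: 2.5 × 9.75 = 24.38 → 24.
collar: 15.5 × 9.75 = 151.12 → 151.
pocket: 5.5 × 9.75 = 53.62 → 54.
hood: 22.5 × 9.75 = 219.38 → 219.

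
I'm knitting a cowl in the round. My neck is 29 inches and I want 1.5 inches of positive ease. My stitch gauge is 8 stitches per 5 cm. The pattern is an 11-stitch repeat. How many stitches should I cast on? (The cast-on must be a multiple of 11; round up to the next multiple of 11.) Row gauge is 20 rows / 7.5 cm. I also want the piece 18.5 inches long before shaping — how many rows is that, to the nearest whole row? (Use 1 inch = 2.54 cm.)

Finished = 29 + 1.5 = 30.5 inches.
30.5 inches × 2.54 = 77.47 cm.
8/5 = 1.6 sts per cm; 77.47 × 1.6 = 123.95 sts.
Next multiple of 11 → 132.
18.5 inches = 46.99 cm; × 2.667 = 125.31 → 125 rows.

Cast on 132 stitches; work 125 rows.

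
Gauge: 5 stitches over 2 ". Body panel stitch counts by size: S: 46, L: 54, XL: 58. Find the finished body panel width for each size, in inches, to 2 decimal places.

S 18.40 inches; L 21.60 inches; XL 23.20 inches.

5/2 = 2.5 sts per in.
S: 46 / 2.5 = 18.400 → 18.40 in.
L: 54 / 2.5 = 21.600 → 21.60 in.
XL: 58 / 2.5 = 23.200 → 23.20 in.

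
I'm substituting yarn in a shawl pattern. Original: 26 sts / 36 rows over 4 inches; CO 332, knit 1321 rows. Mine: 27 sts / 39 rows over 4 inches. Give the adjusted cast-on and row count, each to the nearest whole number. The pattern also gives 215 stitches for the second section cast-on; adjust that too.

Stitches: 332 × 27/26 = 344.77 → 345.
Rows: 1321 × 39/36 = 1431.08 → 1431.
second section cast-on: 215 × 27/26 = 223.27 → 223.

Cast on 345 stitches; work 1431 rows; second section cast-on 223 stitches.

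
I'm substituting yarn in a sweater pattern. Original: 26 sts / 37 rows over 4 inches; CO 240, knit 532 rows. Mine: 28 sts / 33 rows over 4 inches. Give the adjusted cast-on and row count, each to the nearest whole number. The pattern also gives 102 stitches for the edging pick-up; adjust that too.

Stitches: 240 × 28/26 = 258.46 → 258.
Rows: 532 × 33/37 = 474.49 → 474.
edging pick-up: 102 × 28/26 = 109.85 → 110.

Cast on 258 stitches; work 474 rows; edging pick-up 110 stitches.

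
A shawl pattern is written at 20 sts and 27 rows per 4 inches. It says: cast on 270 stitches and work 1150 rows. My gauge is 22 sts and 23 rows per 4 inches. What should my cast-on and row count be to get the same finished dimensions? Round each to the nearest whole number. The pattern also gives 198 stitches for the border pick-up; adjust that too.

Stitches: 270 × 22/20 = 297.00 → 297.
Rows: 1150 × 23/27 = 979.63 → 980.
border pick-up: 198 × 22/20 = 217.80 → 218.

Cast on 297 stitches; work 980 rows; border pick-up 218 stitches.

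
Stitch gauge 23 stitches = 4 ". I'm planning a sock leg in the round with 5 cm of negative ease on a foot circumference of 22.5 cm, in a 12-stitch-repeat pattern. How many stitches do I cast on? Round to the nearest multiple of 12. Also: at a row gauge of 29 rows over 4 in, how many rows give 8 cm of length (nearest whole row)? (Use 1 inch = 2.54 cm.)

Cast on 36 stitches; work 23 rows.

Finished = 22.5 − 5 = 17.5 cm.
17.5 cm × 1/2.54 = 6.89 inches.
23/4 = 5.75 sts per in; 6.89 × 5.75 = 39.62 sts.
Nearest multiple of 12 → 36.
8 cm = 3.15 inches; × 7.25 = 22.83 → 23 rows.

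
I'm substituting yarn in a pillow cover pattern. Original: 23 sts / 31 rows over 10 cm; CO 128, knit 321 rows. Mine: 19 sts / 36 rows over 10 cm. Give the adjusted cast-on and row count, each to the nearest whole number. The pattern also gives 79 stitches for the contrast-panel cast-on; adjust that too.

Stitches: 128 × 19/23 = 105.74 → 106.
Rows: 321 × 36/31 = 372.77 → 373.
contrast-panel cast-on: 79 × 19/23 = 65.26 → 65.

Cast on 106 stitches; work 373 rows; contrast-panel cast-on 65 stitches.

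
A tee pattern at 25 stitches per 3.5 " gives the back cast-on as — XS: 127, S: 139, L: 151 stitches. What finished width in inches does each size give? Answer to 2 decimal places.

XS 17.78 inches; S 19.46 inches; L 21.14 inches.

25/3.5 = 7.143 sts per in.
XS: 127 / 7.143 = 17.780 → 17.78 in.
S: 139 / 7.143 = 19.460 → 19.46 in.
L: 151 / 7.143 = 21.140 → 21.14 in.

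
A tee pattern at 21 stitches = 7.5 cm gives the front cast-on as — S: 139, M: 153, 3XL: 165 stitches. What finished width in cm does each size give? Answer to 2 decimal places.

S 49.64 cm; M 54.64 cm; 3XL 58.93 cm.

21/7.5 = 2.8 sts per cm.
S: 139 / 2.8 = 49.643 → 49.64 cm.
M: 153 / 2.8 = 54.643 → 54.64 cm.
3XL: 165 / 2.8 = 58.929 → 58.93 cm.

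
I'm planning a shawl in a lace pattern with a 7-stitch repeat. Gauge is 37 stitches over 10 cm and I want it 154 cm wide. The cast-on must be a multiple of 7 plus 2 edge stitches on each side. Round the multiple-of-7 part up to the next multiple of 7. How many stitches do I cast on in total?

37 / 10 = 3.7 sts per cm.
154 × 3.7 = 569.80 sts.
Less 4 edge sts → 565.80 for the repeat.
Next multiple of 7: 567.
Add back 4 edge sts → 571.

Cast on 571 stitches.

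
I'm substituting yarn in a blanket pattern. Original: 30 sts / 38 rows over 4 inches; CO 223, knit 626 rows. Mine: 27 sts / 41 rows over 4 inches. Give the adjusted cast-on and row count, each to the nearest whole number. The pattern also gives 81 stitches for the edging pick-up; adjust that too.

Cast on 201 stitches; work 675 rows; edging pick-up 73 stitches.

Stitches: 223 × 27/30 = 200.70 → 201.
Rows: 626 × 41/38 = 675.42 → 675.
edging pick-up: 81 × 27/30 = 72.90 → 73.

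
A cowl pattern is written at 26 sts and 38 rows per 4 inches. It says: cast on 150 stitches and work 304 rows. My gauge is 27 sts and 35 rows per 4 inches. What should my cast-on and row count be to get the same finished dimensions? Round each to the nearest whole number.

Stitches: 150 × 27/26 = 155.77 → 156.
Rows: 304 × 35/38 = 280.00 → 280.

Cast on 156 stitches; work 280 rows.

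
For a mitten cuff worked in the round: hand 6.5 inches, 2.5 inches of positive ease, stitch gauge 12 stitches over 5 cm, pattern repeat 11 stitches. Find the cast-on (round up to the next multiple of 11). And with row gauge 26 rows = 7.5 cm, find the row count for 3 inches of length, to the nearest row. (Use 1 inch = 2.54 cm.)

Cast on 55 stitches; work 26 rows.

Finished = 6.5 + 2.5 = 9 inches.
9 inches × 2.54 = 22.86 cm.
12/5 = 2.4 sts per cm; 22.86 × 2.4 = 54.86 sts.
Next multiple of 11 → 55.
3 inches = 7.62 cm; × 3.467 = 26.42 → 26 rows.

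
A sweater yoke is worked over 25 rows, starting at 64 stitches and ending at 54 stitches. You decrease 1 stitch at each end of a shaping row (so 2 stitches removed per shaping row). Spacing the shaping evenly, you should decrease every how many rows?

Decrease every 5th row.

Stitches to remove: |54 − 64| = 10.
Shaping rows needed: 10 / 2 = 5.
25 rows / 5 = every 5 rows.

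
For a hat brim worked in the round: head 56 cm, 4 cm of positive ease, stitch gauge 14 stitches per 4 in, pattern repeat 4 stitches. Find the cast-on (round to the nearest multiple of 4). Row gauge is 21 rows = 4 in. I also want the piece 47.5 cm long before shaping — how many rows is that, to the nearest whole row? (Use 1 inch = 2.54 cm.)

Cast on 84 stitches; work 98 rows.

Finished = 56 + 4 = 60 cm.
60 cm × 1/2.54 = 23.62 inches.
14/4 = 3.5 sts per in; 23.62 × 3.5 = 82.68 sts.
Nearest multiple of 4 → 84.
47.5 cm = 18.70 inches; × 5.25 = 98.18 → 98 rows.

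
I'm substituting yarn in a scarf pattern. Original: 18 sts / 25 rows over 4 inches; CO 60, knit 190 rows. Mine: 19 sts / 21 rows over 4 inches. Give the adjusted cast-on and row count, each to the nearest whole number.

Stitches: 60 × 19/18 = 63.33 → 63.
Rows: 190 × 21/25 = 159.60 → 160.

Cast on 63 stitches; work 160 rows.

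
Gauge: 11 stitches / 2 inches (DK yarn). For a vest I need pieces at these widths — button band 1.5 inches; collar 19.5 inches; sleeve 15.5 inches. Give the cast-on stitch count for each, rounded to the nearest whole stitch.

Rate = 11/2 = 5.5 sts per in.
button band: 1.5 × 5.5 = 8.25 → 8.
collar: 19.5 × 5.5 = 107.25 → 107.
sleeve: 15.5 × 5.5 = 85.25 → 85.

button band 8; collar 107; sleeve 85.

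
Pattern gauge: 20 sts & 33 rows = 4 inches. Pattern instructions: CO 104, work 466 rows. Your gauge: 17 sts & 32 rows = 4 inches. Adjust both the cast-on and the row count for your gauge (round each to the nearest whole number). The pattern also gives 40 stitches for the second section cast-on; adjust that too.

Cast on 88 stitches; work 452 rows; second section cast-on 34 stitches.

Stitches: 104 × 17/20 = 88.40 → 88.
Rows: 466 × 32/33 = 451.88 → 452.
second section cast-on: 40 × 17/20 = 34.00 → 34.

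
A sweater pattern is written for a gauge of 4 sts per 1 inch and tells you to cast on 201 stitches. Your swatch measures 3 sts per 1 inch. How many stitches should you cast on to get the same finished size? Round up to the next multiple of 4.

Scale factor = 3 / 4 = 0.750.
201 × 3 / 4 = 150.75 sts.
→ 152 sts.

Cast on 152 stitches.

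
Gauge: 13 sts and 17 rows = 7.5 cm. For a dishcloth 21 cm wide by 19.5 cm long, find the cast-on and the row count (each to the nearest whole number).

Cast on 36 stitches and work 44 rows.

Stitch gauge = 13/7.5 = 1.733 sts/cm; 21 × 1.733 = 36.40 → 36 sts.
Row gauge = 17/7.5 = 2.267 rows/cm; 19.5 × 2.267 = 44.20 → 44 rows.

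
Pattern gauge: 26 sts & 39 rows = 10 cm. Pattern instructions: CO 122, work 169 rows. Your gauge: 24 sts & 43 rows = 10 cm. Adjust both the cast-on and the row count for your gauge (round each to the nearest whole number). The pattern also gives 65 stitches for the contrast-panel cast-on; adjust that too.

Stitches: 122 × 24/26 = 112.62 → 113.
Rows: 169 × 43/39 = 186.33 → 186.
contrast-panel cast-on: 65 × 24/26 = 60.00 → 60.

Cast on 113 stitches; work 186 rows; contrast-panel cast-on 60 stitches.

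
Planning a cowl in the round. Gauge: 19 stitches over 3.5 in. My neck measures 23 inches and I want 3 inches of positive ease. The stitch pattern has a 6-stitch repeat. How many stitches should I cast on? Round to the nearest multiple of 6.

Finished = 23 + 3 = 26 inches.
19 / 3.5 = 5.429 sts/in.
26 × 5.429 = 141.14 sts.
Nearest multiple of 6: 144.

Cast on 144 stitches.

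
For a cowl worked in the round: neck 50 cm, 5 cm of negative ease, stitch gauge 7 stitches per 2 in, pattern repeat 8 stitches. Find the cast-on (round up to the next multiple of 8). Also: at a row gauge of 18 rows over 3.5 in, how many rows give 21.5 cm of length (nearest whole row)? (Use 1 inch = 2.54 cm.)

Cast on 64 stitches; work 44 rows.

Finished = 50 − 5 = 45 cm.
45 cm × 1/2.54 = 17.72 inches.
7/2 = 3.5 sts per in; 17.72 × 3.5 = 62.01 sts.
Next multiple of 8 → 64.
21.5 cm = 8.46 inches; × 5.143 = 43.53 → 44 rows.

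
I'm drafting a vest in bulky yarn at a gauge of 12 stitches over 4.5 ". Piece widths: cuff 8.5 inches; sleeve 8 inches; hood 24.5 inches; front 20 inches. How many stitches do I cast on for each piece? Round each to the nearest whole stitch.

Rate = 12/4.5 = 2.667 sts per in.
cuff: 8.5 × 2.667 = 22.67 → 23.
sleeve: 8 × 2.667 = 21.33 → 21.
hood: 24.5 × 2.667 = 65.33 → 65.
front: 20 × 2.667 = 53.33 → 53.

cuff 23; sleeve 21; hood 65; front 53.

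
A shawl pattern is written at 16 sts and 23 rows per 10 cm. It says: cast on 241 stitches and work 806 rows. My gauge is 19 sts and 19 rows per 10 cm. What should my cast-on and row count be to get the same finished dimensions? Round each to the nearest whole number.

Cast on 286 stitches; work 666 rows.

Stitches: 241 × 19/16 = 286.19 → 286.
Rows: 806 × 19/23 = 665.83 → 666.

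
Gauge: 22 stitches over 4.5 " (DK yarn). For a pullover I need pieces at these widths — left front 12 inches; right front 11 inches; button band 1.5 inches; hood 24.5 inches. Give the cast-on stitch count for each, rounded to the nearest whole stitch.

left front 59; right front 54; button band 7; hood 120.

Rate = 22/4.5 = 4.889 sts per in.
left front: 12 × 4.889 = 58.67 → 59.
right front: 11 × 4.889 = 53.78 → 54.
button band: 1.5 × 4.889 = 7.33 → 7.
hood: 24.5 × 4.889 = 119.78 → 120.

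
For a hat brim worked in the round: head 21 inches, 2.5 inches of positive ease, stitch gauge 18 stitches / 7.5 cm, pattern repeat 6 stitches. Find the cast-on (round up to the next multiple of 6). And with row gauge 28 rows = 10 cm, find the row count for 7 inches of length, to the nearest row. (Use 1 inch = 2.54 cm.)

Finished = 21 + 2.5 = 23.5 inches.
23.5 inches × 2.54 = 59.69 cm.
18/7.5 = 2.4 sts per cm; 59.69 × 2.4 = 143.26 sts.
Next multiple of 6 → 144.
7 inches = 17.78 cm; × 2.8 = 49.78 → 50 rows.

Cast on 144 stitches; work 50 rows.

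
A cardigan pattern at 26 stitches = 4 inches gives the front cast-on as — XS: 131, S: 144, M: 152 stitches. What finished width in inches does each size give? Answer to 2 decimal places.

26/4 = 6.5 sts per in.
XS: 131 / 6.5 = 20.154 → 20.15 in.
S: 144 / 6.5 = 22.154 → 22.15 in.
M: 152 / 6.5 = 23.385 → 23.38 in.

XS 20.15 inches; S 22.15 inches; M 23.38 inches.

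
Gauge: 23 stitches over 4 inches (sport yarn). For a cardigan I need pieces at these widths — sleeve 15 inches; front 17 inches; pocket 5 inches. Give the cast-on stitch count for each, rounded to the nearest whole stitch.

Rate = 23/4 = 5.75 sts per in.
sleeve: 15 × 5.75 = 86.25 → 86.
front: 17 × 5.75 = 97.75 → 98.
pocket: 5 × 5.75 = 28.75 → 29.

sleeve 86; front 98; pocket 29.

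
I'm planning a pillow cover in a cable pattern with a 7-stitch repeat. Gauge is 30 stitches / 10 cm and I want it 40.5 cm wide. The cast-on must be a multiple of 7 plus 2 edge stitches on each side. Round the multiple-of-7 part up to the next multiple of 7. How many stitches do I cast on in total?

123 stitches.

30 / 10 = 3 sts per cm.
40.5 × 3 = 121.50 sts.
Less 4 edge sts → 117.50 for the repeat.
Next multiple of 7: 119.
Add back 4 edge sts → 123.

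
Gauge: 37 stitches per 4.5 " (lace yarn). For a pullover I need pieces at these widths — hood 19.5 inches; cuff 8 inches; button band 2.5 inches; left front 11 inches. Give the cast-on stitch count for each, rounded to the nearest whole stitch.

hood 160; cuff 66; button band 21; left front 90.

Rate = 37/4.5 = 8.222 sts per in.
hood: 19.5 × 8.222 = 160.33 → 160.
cuff: 8 × 8.222 = 65.78 → 66.
button band: 2.5 × 8.222 = 20.56 → 21.
left front: 11 × 8.222 = 90.44 → 90.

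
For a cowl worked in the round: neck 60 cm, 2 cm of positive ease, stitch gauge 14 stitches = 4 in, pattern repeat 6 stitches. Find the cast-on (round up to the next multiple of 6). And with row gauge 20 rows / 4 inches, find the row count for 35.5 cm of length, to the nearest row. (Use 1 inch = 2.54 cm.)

Finished = 60 + 2 = 62 cm.
62 cm × 1/2.54 = 24.41 inches.
14/4 = 3.5 sts per in; 24.41 × 3.5 = 85.43 sts.
Next multiple of 6 → 90.
35.5 cm = 13.98 inches; × 5 = 69.88 → 70 rows.

Cast on 90 stitches; work 70 rows.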